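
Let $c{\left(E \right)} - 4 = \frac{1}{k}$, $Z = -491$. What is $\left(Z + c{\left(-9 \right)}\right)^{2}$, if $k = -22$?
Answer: $\frac{114811225}{484} \approx 2.3721 \cdot 10^{5}$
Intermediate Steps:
$c{\left(E \right)} = \frac{87}{22}$ ($c{\left(E \right)} = 4 + \frac{1}{-22} = 4 - \frac{1}{22} = \frac{87}{22}$)
$\left(Z + c{\left(-9 \right)}\right)^{2} = \left(-491 + \frac{87}{22}\right)^{2} = \left(- \frac{10715}{22}\right)^{2} = \frac{114811225}{484}$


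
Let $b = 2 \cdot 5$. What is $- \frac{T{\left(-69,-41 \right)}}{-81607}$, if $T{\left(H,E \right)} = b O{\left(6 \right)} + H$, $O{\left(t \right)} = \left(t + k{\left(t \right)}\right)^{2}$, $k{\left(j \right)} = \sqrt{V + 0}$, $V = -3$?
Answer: $\frac{261}{81607} + \frac{120 i \sqrt{3}}{81607} \approx 0.0031983 + 0.0025469 i$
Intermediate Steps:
$k{\left(j \right)} = i \sqrt{3}$ ($k{\left(j \right)} = \sqrt{-3 + 0} = \sqrt{-3} = i \sqrt{3}$)
$b = 10$
$O{\left(t \right)} = \left(t + i \sqrt{3}\right)^{2}$
$T{\left(H,E \right)} = H + 10 \left(6 + i \sqrt{3}\right)^{2}$ ($T{\left(H,E \right)} = 10 \left(6 + i \sqrt{3}\right)^{2} + H = H + 10 \left(6 + i \sqrt{3}\right)^{2}$)
$- \frac{T{\left(-69,-41 \right)}}{-81607} = - \frac{330 - 69 + 120 i \sqrt{3}}{-81607} = - \frac{\left(261 + 120 i \sqrt{3}\right) \left(-1\right)}{81607} = - (- \frac{261}{81607} - \frac{120 i \sqrt{3}}{81607}) = \frac{261}{81607} + \frac{120 i \sqrt{3}}{81607}$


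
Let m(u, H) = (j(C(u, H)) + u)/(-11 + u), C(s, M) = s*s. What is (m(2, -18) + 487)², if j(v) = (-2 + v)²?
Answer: 2128681/9 ≈ 2.3652e+5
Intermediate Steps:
C(s, M) = s²
m(u, H) = (u + (-2 + u²)²)/(-11 + u) (m(u, H) = ((-2 + u²)² + u)/(-11 + u) = (u + (-2 + u²)²)/(-11 + u))
(m(2, -18) + 487)² = ((2 + (-2 + 2²)²)/(-11 + 2) + 487)² = ((2 + (-2 + 4)²)/(-9) + 487)² = (-(2 + 2²)/9 + 487)² = (-(2 + 4)/9 + 487)² = (-⅑*6 + 487)² = (-⅔ + 487)² = (1459/3)² = 2128681/9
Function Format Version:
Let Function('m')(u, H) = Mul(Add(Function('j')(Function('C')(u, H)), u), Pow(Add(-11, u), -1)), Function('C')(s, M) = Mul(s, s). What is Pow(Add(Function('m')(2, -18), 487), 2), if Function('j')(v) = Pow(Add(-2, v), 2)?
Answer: Rational(2128681, 9) ≈ 2.3652e+5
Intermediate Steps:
Function('C')(s, M) = Pow(s, 2)
Function('m')(u, H) = Mul(Pow(Add(-11, u), -1), Add(u, Pow(Add(-2, Pow(u, 2)), 2))) (Function('m')(u, H) = Mul(Add(Pow(Add(-2, Pow(u, 2)), 2), u), Pow(Add(-11, u), -1)) = Mul(Add(u, Pow(Add(-2, Pow(u, 2)), 2)), Pow(Add(-11, u), -1)) = Mul(Pow(Add(-11, u), -1), Add(u, Pow(Add(-2, Pow(u, 2)), 2))))
Pow(Add(Function('m')(2, -18), 487), 2) = Pow(Add(Mul(Pow(Add(-11, 2), -1), Add(2, Pow(Add(-2, Pow(2, 2)), 2))), 487), 2) = Pow(Add(Mul(Pow(-9, -1), Add(2, Pow(Add(-2, 4), 2))), 487), 2) = Pow(Add(Mul(Rational(-1, 9), Add(2, Pow(2, 2))), 487), 2) = Pow(Add(Mul(Rational(-1, 9), Add(2, 4)), 487), 2) = Pow(Add(Mul(Rational(-1, 9), 6), 487), 2) = Pow(Add(Rational(-2, 3), 487), 2) = Pow(Rational(1459, 3), 2) = Rational(2128681, 9)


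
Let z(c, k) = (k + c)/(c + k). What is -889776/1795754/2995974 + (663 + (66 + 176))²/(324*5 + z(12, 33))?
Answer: 122399470790982139/242250898589331 ≈ 505.26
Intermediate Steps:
z(c, k) = 1 (z(c, k) = (c + k)/(c + k) = 1)
-889776/1795754/2995974 + (663 + (66 + 176))²/(324*5 + z(12, 33)) = -889776/1795754/2995974 + (663 + (66 + 176))²/(324*5 + 1) = -889776*1/1795754*(1/2995974) + (663 + 242)²/(1620 + 1) = -444888/897877*1/2995974 + 905²/1621 = -24716/149445341511 + 819025*(1/1621) = -24716/149445341511 + 819025/1621 = 122399470790982139/242250898589331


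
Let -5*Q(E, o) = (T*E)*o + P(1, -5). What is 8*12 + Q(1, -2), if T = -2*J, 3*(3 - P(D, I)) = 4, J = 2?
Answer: 1411/15 ≈ 94.067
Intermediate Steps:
P(D, I) = 5/3 (P(D, I) = 3 - ⅓*4 = 3 - 4/3 = 5/3)
T = -4 (T = -2*2 = -4)
Q(E, o) = -⅓ + 4*E*o/5 (Q(E, o) = -((-4*E)*o + 5/3)/5 = -(-4*E*o + 5/3)/5 = -(5/3 - 4*E*o)/5 = -⅓ + 4*E*o/5)
8*12 + Q(1, -2) = 8*12 + (-⅓ + (⅘)*1*(-2)) = 96 + (-⅓ - 8/5) = 96 - 29/15 = 1411/15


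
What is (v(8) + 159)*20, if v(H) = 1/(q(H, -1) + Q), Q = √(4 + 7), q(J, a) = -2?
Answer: 22300/7 + 20*√11/7 ≈ 3195.2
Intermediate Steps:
Q = √11 ≈ 3.3166
v(H) = 1/(-2 + √11)
(v(8) + 159)*20 = ((2/7 + √11/7) + 159)*20 = (1115/7 + √11/7)*20 = 22300/7 + 20*√11/7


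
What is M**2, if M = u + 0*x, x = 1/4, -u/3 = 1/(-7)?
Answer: 9/49 ≈ 0.18367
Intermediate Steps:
u = 3/7 (u = -3/(-7) = -3*(-1/7) = 3/7 ≈ 0.42857)
x = 1/4 ≈ 0.25000
M = 3/7 (M = 3/7 + 0*(1/4) = 3/7 + 0 = 3/7 ≈ 0.42857)
M**2 = (3/7)**2 = 9/49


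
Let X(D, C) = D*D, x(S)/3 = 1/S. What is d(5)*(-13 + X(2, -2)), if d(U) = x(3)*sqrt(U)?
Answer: -9*sqrt(5) ≈ -20.125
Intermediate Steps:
x(S) = 3/S
d(U) = sqrt(U) (d(U) = (3/3)*sqrt(U) = (3*(1/3))*sqrt(U) = 1*sqrt(U) = sqrt(U))
X(D, C) = D**2
d(5)*(-13 + X(2, -2)) = sqrt(5)*(-13 + 2**2) = sqrt(5)*(-13 + 4) = sqrt(5)*(-9) = -9*sqrt(5)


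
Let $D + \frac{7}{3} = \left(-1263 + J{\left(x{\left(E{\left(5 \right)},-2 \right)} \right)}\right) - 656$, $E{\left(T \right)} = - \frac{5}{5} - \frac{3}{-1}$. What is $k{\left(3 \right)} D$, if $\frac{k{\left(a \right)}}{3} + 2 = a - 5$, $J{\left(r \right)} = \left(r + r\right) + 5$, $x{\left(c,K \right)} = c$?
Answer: $22948$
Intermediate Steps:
$E{\left(T \right)} = 2$ ($E{\left(T \right)} = \left(-5\right) \frac{1}{5} - -3 = -1 + 3 = 2$)
$J{\left(r \right)} = 5 + 2 r$ ($J{\left(r \right)} = 2 r + 5 = 5 + 2 r$)
$k{\left(a \right)} = -21 + 3 a$ ($k{\left(a \right)} = -6 + 3 \left(a - 5\right) = -6 + 3 \left(-5 + a\right) = -6 + \left(-15 + 3 a\right) = -21 + 3 a$)
$D = - \frac{5737}{3}$ ($D = - \frac{7}{3} + \left(\left(-1263 + \left(5 + 2 \cdot 2\right)\right) - 656\right) = - \frac{7}{3} + \left(\left(-1263 + \left(5 + 4\right)\right) - 656\right) = - \frac{7}{3} + \left(\left(-1263 + 9\right) - 656\right) = - \frac{7}{3} - 1910 = - \frac{5737}{3} \approx -1912.3$)
$k{\left(3 \right)} D = \left(-21 + 3 \cdot 3\right) \left(- \frac{5737}{3}\right) = \left(-21 + 9\right) \left(- \frac{5737}{3}\right) = \left(-12\right) \left(- \frac{5737}{3}\right) = 22948$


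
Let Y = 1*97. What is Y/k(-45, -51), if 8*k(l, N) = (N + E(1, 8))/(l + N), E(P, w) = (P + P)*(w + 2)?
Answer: 74496/31 ≈ 2403.1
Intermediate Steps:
E(P, w) = 2*P*(2 + w) (E(P, w) = (2*P)*(2 + w) = 2*P*(2 + w))
k(l, N) = (20 + N)/(8*(N + l)) (k(l, N) = ((N + 2*1*(2 + 8))/(l + N))/8 = ((N + 2*1*10)/(N + l))/8 = ((N + 20)/(N + l))/8 = ((20 + N)/(N + l))/8 = (20 + N)/(8*(N + l)))
Y = 97
Y/k(-45, -51) = 97/(((20 - 51)/(8*(-51 - 45)))) = 97/(((⅛)*(-31)/(-96))) = 97/(((⅛)*(-1/96)*(-31))) = 97/(31/768) = 97*(768/31) = 74496/31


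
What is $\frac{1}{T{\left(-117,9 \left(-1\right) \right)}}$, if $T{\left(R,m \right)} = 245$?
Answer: $\frac{1}{245} \approx 0.0040816$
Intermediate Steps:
$\frac{1}{T{\left(-117,9 \left(-1\right) \right)}} = \frac{1}{245}$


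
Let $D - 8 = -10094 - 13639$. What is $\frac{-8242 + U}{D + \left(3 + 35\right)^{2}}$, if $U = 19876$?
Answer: $- \frac{554}{1061} \approx -0.52215$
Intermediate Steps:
$D = -23725$ ($D = 8 - 23733 = -23725$)
$\frac{-8242 + U}{D + \left(3 + 35\right)^{2}} = \frac{-8242 + 19876}{-23725 + \left(3 + 35\right)^{2}} = \frac{11634}{-23725 + 38^{2}} = \frac{11634}{-23725 + 1444} = \frac{11634}{-22281} = 11634 \left(- \frac{1}{22281}\right) = - \frac{554}{1061}$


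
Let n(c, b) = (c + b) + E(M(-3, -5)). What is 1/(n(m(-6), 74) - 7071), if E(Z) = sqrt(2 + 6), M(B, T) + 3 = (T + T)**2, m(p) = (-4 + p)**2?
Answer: -6897/47568601 - 2*sqrt(2)/47568601 ≈ -0.00014505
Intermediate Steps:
M(B, T) = -3 + 4*T**2 (M(B, T) = -3 + (T + T)**2 = -3 + (2*T)**2 = -3 + 4*T**2)
E(Z) = 2*sqrt(2) (E(Z) = sqrt(8) = 2*sqrt(2))
n(c, b) = b + c + 2*sqrt(2) (n(c, b) = (c + b) + 2*sqrt(2) = (b + c) + 2*sqrt(2) = b + c + 2*sqrt(2))
1/(n(m(-6), 74) - 7071) = 1/((74 + (-4 - 6)**2 + 2*sqrt(2)) - 7071) = 1/((74 + (-10)**2 + 2*sqrt(2)) - 7071) = 1/((74 + 100 + 2*sqrt(2)) - 7071) = 1/((174 + 2*sqrt(2)) - 7071) = 1/(-6897 + 2*sqrt(2))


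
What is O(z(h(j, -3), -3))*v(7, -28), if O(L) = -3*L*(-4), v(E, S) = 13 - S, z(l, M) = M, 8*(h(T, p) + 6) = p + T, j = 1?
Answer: -1476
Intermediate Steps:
h(T, p) = -6 + T/8 + p/8 (h(T, p) = -6 + (p + T)/8 = -6 + (T + p)/8 = -6 + (T/8 + p/8) = -6 + T/8 + p/8)
O(L) = 12*L
O(z(h(j, -3), -3))*v(7, -28) = (12*(-3))*(13 - 1*(-28)) = -36*(13 + 28) = -36*41 = -1476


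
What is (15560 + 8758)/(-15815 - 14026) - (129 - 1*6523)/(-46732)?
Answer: -4514395/4743298 ≈ -0.95174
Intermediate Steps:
(15560 + 8758)/(-15815 - 14026) - (129 - 1*6523)/(-46732) = 24318/(-29841) - (129 - 6523)*(-1)/46732 = 24318*(-1/29841) - (-6394)*(-1)/46732 = -1158/1421 - 1*3197/23366 = -1158/1421 - 3197/23366 = -4514395/4743298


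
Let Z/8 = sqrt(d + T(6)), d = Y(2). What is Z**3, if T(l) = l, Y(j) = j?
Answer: 8192*sqrt(2) ≈ 11585.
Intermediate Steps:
d = 2
Z = 16*sqrt(2) (Z = 8*sqrt(2 + 6) = 8*sqrt(8) = 8*(2*sqrt(2)) = 16*sqrt(2) ≈ 22.627)
Z**3 = (16*sqrt(2))**3 = 8192*sqrt(2)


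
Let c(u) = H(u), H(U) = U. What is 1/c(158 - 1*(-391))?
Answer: 1/549 ≈ 0.0018215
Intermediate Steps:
c(u) = u
1/c(158 - 1*(-391)) = 1/(158 - 1*(-391)) = 1/(158 + 391) = 1/549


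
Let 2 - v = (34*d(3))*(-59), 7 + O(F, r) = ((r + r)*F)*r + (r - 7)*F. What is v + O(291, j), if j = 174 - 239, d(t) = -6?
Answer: 2425957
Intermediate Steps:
j = -65
O(F, r) = -7 + F*(-7 + r) + 2*F*r**2 (O(F, r) = -7 + (((r + r)*F)*r + (r - 7)*F) = -7 + (((2*r)*F)*r + (-7 + r)*F) = -7 + ((2*F*r)*r + F*(-7 + r)) = -7 + (2*F*r**2 + F*(-7 + r)) = -7 + (F*(-7 + r) + 2*F*r**2) = -7 + F*(-7 + r) + 2*F*r**2)
v = -12034 (v = 2 - 34*(-6)*(-59) = 2 - (-204)*(-59) = 2 - 1*12036 = 2 - 12036 = -12034)
v + O(291, j) = -12034 + (-7 - 7*291 + 291*(-65) + 2*291*(-65)**2) = -12034 + (-7 - 2037 - 18915 + 2*291*4225) = -12034 + (-7 - 2037 - 18915 + 2458950) = -12034 + 2437991 = 2425957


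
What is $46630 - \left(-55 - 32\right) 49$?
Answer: $50893$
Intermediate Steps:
$46630 - \left(-55 - 32\right) 49 = 46630 - \left(-87\right) 49 = 46630 - -4263 = 46630 + 4263 = 50893$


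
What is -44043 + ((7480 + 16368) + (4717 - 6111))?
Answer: -21589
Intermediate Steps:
-44043 + ((7480 + 16368) + (4717 - 6111)) = -44043 + (23848 - 1394) = -44043 + 22454 = -21589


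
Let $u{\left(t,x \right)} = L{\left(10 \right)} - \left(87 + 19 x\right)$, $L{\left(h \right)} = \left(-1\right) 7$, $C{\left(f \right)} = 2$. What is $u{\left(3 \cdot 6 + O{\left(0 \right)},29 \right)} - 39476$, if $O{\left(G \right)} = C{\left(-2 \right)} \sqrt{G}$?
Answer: $-40121$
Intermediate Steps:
$O{\left(G \right)} = 2 \sqrt{G}$
$L{\left(h \right)} = -7$
$u{\left(t,x \right)} = -94 - 19 x$ ($u{\left(t,x \right)} = -7 - \left(87 + 19 x\right) = -94 - 19 x$)
$u{\left(3 \cdot 6 + O{\left(0 \right)},29 \right)} - 39476 = \left(-94 - 551\right) - 39476 = -645 - 39476 = -40121$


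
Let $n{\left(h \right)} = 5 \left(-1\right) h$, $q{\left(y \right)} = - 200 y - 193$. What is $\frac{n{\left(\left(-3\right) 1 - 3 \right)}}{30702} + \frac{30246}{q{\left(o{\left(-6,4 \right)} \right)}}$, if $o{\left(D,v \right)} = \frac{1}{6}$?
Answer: $- \frac{66328993}{496349} \approx -133.63$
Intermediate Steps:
$o{\left(D,v \right)} = \frac{1}{6}$
$q{\left(y \right)} = -193 - 200 y$
$n{\left(h \right)} = - 5 h$
$\frac{n{\left(\left(-3\right) 1 - 3 \right)}}{30702} + \frac{30246}{q{\left(o{\left(-6,4 \right)} \right)}} = \frac{\left(-5\right) \left(\left(-3\right) 1 - 3\right)}{30702} + \frac{30246}{-193 - \frac{100}{3}} = - 5 \left(-3 - 3\right) \frac{1}{30702} + \frac{30246}{-193 - \frac{100}{3}} = \left(-5\right) \left(-6\right) \frac{1}{30702} + \frac{30246}{- \frac{679}{3}} = 30 \cdot \frac{1}{30702} + 30246 \left(- \frac{3}{679}\right) = \frac{5}{5117} - \frac{90738}{679} = - \frac{66328993}{496349}$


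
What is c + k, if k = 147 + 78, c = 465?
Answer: 690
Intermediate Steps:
k = 225
c + k = 465 + 225 = 690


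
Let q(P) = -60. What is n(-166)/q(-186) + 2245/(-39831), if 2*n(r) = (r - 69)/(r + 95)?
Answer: -26749/318648 ≈ -0.083945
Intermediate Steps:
n(r) = (-69 + r)/(2*(95 + r)) (n(r) = ((r - 69)/(r + 95))/2 = ((-69 + r)/(95 + r))/2 = (-69 + r)/(2*(95 + r)))
n(-166)/q(-186) + 2245/(-39831) = ((-69 - 166)/(2*(95 - 166)))/(-60) + 2245/(-39831) = ((½)*(-235)/(-71))*(-1/60) + 2245*(-1/39831) = ((½)*(-1/71)*(-235))*(-1/60) - 2245/39831 = (235/142)*(-1/60) - 2245/39831 = -47/1704 - 2245/39831 = -26749/318648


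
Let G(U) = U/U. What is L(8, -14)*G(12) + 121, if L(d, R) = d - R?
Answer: 143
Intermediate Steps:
G(U) = 1
L(8, -14)*G(12) + 121 = (8 - 1*(-14))*1 + 121 = (8 + 14)*1 + 121 = 22*1 + 121 = 22 + 121 = 143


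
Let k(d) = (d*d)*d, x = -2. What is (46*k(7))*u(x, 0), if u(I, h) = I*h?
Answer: 0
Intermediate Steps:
k(d) = d³ (k(d) = d²*d = d³)
(46*k(7))*u(x, 0) = (46*7³)*(-2*0) = (46*343)*0 = 15778*0 = 0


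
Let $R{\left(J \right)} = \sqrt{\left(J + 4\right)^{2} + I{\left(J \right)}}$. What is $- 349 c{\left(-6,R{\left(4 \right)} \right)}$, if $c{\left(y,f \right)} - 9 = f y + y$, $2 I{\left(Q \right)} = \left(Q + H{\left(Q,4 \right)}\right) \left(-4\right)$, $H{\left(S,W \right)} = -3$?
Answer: $-1047 + 2094 \sqrt{62} \approx 15441.0$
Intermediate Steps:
$I{\left(Q \right)} = 6 - 2 Q$ ($I{\left(Q \right)} = \frac{\left(Q - 3\right) \left(-4\right)}{2} = \frac{\left(-3 + Q\right) \left(-4\right)}{2} = \frac{12 - 4 Q}{2} = 6 - 2 Q$)
$R{\left(J \right)} = \sqrt{6 + \left(4 + J\right)^{2} - 2 J}$ ($R{\left(J \right)} = \sqrt{\left(J + 4\right)^{2} - \left(-6 + 2 J\right)} = \sqrt{\left(4 + J\right)^{2} - \left(-6 + 2 J\right)} = \sqrt{6 + \left(4 + J\right)^{2} - 2 J}$)
$c{\left(y,f \right)} = 9 + y + f y$ ($c{\left(y,f \right)} = 9 + \left(f y + y\right) = 9 + \left(y + f y\right) = 9 + y + f y$)
$- 349 c{\left(-6,R{\left(4 \right)} \right)} = - 349 \left(9 - 6 + \sqrt{22 + 4^{2} + 6 \cdot 4} \left(-6\right)\right) = - 349 \left(9 - 6 + \sqrt{22 + 16 + 24} \left(-6\right)\right) = - 349 \left(9 - 6 + \sqrt{62} \left(-6\right)\right) = - 349 \left(9 - 6 - 6 \sqrt{62}\right) = - 349 \left(3 - 6 \sqrt{62}\right) = -1047 + 2094 \sqrt{62}$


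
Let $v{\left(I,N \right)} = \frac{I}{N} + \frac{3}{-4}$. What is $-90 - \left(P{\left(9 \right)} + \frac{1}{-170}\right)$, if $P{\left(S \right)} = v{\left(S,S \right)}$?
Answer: $- \frac{30683}{340} \approx -90.244$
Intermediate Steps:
$v{\left(I,N \right)} = - \frac{3}{4} + \frac{I}{N}$ ($v{\left(I,N \right)} = \frac{I}{N} + 3 \left(- \frac{1}{4}\right) = \frac{I}{N} - \frac{3}{4} = - \frac{3}{4} + \frac{I}{N}$)
$P{\left(S \right)} = \frac{1}{4}$ ($P{\left(S \right)} = - \frac{3}{4} + \frac{S}{S} = - \frac{3}{4} + 1 = \frac{1}{4}$)
$-90 - \left(P{\left(9 \right)} + \frac{1}{-170}\right) = -90 - \left(\frac{1}{4} + \frac{1}{-170}\right) = -90 - \left(\frac{1}{4} - \frac{1}{170}\right) = -90 - \frac{83}{340} = - \frac{30683}{340}$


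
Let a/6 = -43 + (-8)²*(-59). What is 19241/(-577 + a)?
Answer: -19241/23491 ≈ -0.81908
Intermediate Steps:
a = -22914 (a = 6*(-43 + (-8)²*(-59)) = 6*(-43 + 64*(-59)) = 6*(-43 - 3776) = 6*(-3819) = -22914)
19241/(-577 + a) = 19241/(-577 - 22914) = 19241/(-23491) = 19241*(-1/23491) = -19241/23491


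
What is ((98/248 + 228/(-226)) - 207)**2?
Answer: 8462763900889/196336144 ≈ 43103.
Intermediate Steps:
((98/248 + 228/(-226)) - 207)**2 = ((98*(1/248) + 228*(-1/226)) - 207)**2 = ((49/124 - 114/113) - 207)**2 = (-8599/14012 - 207)**2 = (-2909083/14012)**2 = 8462763900889/196336144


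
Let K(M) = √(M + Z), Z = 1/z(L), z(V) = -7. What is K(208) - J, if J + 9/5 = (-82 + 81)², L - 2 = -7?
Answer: ⅘ + √10185/7 ≈ 15.217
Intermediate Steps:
L = -5 (L = 2 - 7 = -5)
J = -⅘ (J = -9/5 + (-82 + 81)² = -9/5 + (-1)² = -9/5 + 1 = -⅘ ≈ -0.80000)
Z = -⅐ (Z = 1/(-7) = -⅐ ≈ -0.14286)
K(M) = √(-⅐ + M) (K(M) = √(M - ⅐) = √(-⅐ + M))
K(208) - J = √(-7 + 49*208)/7 - 1*(-⅘) = √(-7 + 10192)/7 + ⅘ = √10185/7 + ⅘ = ⅘ + √10185/7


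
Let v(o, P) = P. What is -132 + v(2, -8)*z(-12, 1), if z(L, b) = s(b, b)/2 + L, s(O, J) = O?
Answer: -40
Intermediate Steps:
z(L, b) = L + b/2 (z(L, b) = b/2 + L = L + b/2)
-132 + v(2, -8)*z(-12, 1) = -132 - 8*(-12 + (½)*1) = -132 - 8*(-12 + ½) = -132 - 8*(-23/2) = -132 + 92 = -40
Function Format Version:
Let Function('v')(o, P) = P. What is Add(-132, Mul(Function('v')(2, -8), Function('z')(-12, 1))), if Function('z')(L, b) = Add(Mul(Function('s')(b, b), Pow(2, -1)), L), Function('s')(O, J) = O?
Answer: -40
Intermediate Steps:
Function('z')(L, b) = Add(L, Mul(Rational(1, 2), b)) (Function('z')(L, b) = Add(Mul(b, Pow(2, -1)), L) = Add(Mul(b, Rational(1, 2)), L) = Add(Mul(Rational(1, 2), b), L) = Add(L, Mul(Rational(1, 2), b)))
Add(-132, Mul(Function('v')(2, -8), Function('z')(-12, 1))) = Add(-132, Mul(-8, Add(-12, Mul(Rational(1, 2), 1)))) = Add(-132, Mul(-8, Add(-12, Rational(1, 2)))) = Add(-132, Mul(-8, Rational(-23, 2))) = Add(-132, 92) = -40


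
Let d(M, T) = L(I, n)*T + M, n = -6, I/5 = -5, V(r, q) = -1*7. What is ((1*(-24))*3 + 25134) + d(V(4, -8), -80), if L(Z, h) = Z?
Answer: 27055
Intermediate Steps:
V(r, q) = -7
I = -25 (I = 5*(-5) = -25)
d(M, T) = M - 25*T (d(M, T) = -25*T + M = M - 25*T)
((1*(-24))*3 + 25134) + d(V(4, -8), -80) = ((1*(-24))*3 + 25134) + (-7 - 25*(-80)) = (-24*3 + 25134) + (-7 + 2000) = (-72 + 25134) + 1993 = 25062 + 1993 = 27055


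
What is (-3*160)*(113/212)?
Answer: -13560/53 ≈ -255.85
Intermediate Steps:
(-3*160)*(113/212) = -54240/212 = -480*113/212 = -13560/53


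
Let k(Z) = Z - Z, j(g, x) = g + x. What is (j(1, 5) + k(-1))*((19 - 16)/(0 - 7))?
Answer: -18/7 ≈ -2.5714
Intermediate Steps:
k(Z) = 0
(j(1, 5) + k(-1))*((19 - 16)/(0 - 7)) = ((1 + 5) + 0)*((19 - 16)/(0 - 7)) = (6 + 0)*(3/(-7)) = 6*(3*(-⅐)) = 6*(-3/7) = -18/7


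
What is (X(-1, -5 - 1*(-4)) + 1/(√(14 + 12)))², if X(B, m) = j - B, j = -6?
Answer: (130 - √26)²/676 ≈ 23.077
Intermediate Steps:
X(B, m) = -6 - B
(X(-1, -5 - 1*(-4)) + 1/(√(14 + 12)))² = ((-6 - 1*(-1)) + 1/(√(14 + 12)))² = ((-6 + 1) + 1/(√26))² = (-5 + √26/26)²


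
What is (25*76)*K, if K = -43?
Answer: -81700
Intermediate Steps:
(25*76)*K = (25*76)*(-43) = 1900*(-43) = -81700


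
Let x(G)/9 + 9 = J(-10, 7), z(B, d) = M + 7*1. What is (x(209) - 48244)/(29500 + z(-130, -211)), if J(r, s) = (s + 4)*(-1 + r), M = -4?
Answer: -49414/29503 ≈ -1.6749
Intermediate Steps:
z(B, d) = 3 (z(B, d) = -4 + 7*1 = -4 + 7 = 3)
J(r, s) = (-1 + r)*(4 + s) (J(r, s) = (4 + s)*(-1 + r) = (-1 + r)*(4 + s))
x(G) = -1170 (x(G) = -81 + 9*(-4 - 1*7 + 4*(-10) - 10*7) = -81 + 9*(-4 - 7 - 40 - 70) = -81 + 9*(-121) = -81 - 1089 = -1170)
(x(209) - 48244)/(29500 + z(-130, -211)) = (-1170 - 48244)/(29500 + 3) = -49414/29503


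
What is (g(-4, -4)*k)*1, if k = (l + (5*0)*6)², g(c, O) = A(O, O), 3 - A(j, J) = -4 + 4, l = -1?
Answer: 3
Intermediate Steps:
A(j, J) = 3 (A(j, J) = 3 - (-4 + 4) = 3 - 1*0 = 3 + 0 = 3)
g(c, O) = 3
k = 1 (k = (-1 + (5*0)*6)² = (-1 + 0*6)² = (-1 + 0)² = (-1)² = 1)
(g(-4, -4)*k)*1 = (3*1)*1 = 3*1 = 3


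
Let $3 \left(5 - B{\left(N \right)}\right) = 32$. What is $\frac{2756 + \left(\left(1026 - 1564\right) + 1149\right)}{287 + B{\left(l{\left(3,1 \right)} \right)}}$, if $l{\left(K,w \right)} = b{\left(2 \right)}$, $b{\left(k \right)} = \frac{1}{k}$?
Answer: $\frac{10101}{844} \approx 11.968$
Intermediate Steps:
$l{\left(K,w \right)} = \frac{1}{2}$
$B{\left(N \right)} = - \frac{17}{3}$ ($B{\left(N \right)} = 5 - \frac{32}{3} = - \frac{17}{3}$)
$\frac{2756 + \left(\left(1026 - 1564\right) + 1149\right)}{287 + B{\left(l{\left(3,1 \right)} \right)}} = \frac{2756 + \left(\left(1026 - 1564\right) + 1149\right)}{287 - \frac{17}{3}} = \frac{2756 + \left(-538 + 1149\right)}{\frac{844}{3}} = \left(2756 + 611\right) \frac{3}{844} = 3367 \cdot \frac{3}{844} = \frac{10101}{844}$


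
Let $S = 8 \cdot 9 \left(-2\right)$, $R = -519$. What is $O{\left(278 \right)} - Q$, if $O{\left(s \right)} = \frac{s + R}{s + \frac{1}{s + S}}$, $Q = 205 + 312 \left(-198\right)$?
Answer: $\frac{2293672169}{37253} \approx 61570.0$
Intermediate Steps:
$S = -144$ ($S = 72 \left(-2\right) = -144$)
$Q = -61571$ ($Q = 205 - 61776 = -61571$)
$O{\left(s \right)} = \frac{-519 + s}{s + \frac{1}{-144 + s}}$ ($O{\left(s \right)} = \frac{s - 519}{s + \frac{1}{s - 144}} = \frac{-519 + s}{s + \frac{1}{-144 + s}}$)
$O{\left(278 \right)} - Q = \frac{74736 + 278^{2} - 184314}{1 + 278^{2} - 40032} - -61571 = \frac{74736 + 77284 - 184314}{1 + 77284 - 40032} + 61571 = \frac{1}{37253} \left(-32294\right) + 61571 = - \frac{32294}{37253} + 61571 = \frac{2293672169}{37253}$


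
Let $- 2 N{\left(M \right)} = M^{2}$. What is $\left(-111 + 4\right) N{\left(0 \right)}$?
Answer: $0$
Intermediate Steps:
$N{\left(M \right)} = - \frac{M^{2}}{2}$
$\left(-111 + 4\right) N{\left(0 \right)} = \left(-111 + 4\right) \left(- \frac{0^{2}}{2}\right) = - 107 \left(\left(- \frac{1}{2}\right) 0\right) = \left(-107\right) 0 = 0$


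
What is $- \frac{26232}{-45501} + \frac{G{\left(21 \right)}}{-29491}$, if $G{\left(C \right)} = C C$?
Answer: $\frac{35882951}{63898571} \approx 0.56156$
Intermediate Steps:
$G{\left(C \right)} = C^{2}$
$- \frac{26232}{-45501} + \frac{G{\left(21 \right)}}{-29491} = - \frac{26232}{-45501} + \frac{21^{2}}{-29491} = \left(-26232\right) \left(- \frac{1}{45501}\right) + 441 \left(- \frac{1}{29491}\right) = \frac{8744}{15167} - \frac{63}{4213} = \frac{35882951}{63898571}$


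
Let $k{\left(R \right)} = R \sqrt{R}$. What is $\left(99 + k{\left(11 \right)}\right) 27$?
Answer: $2673 + 297 \sqrt{11} \approx 3658.0$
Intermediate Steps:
$k{\left(R \right)} = R^{\frac{3}{2}}$
$\left(99 + k{\left(11 \right)}\right) 27 = \left(99 + 11^{\frac{3}{2}}\right) 27 = \left(99 + 11 \sqrt{11}\right) 27 = 2673 + 297 \sqrt{11}$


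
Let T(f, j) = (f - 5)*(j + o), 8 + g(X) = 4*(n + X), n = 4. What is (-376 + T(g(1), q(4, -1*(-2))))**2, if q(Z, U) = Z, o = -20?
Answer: 238144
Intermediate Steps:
g(X) = 8 + 4*X (g(X) = -8 + 4*(4 + X) = -8 + (16 + 4*X) = 8 + 4*X)
T(f, j) = (-20 + j)*(-5 + f) (T(f, j) = (f - 5)*(j - 20) = (-5 + f)*(-20 + j) = (-20 + j)*(-5 + f))
(-376 + T(g(1), q(4, -1*(-2))))**2 = (-376 + (100 - 20*(8 + 4*1) - 5*4 + (8 + 4*1)*4))**2 = (-376 + (100 - 20*(8 + 4) - 20 + (8 + 4)*4))**2 = (-376 + (100 - 20*12 - 20 + 12*4))**2 = (-376 + (100 - 240 - 20 + 48))**2 = (-376 - 112)**2 = (-488)**2 = 238144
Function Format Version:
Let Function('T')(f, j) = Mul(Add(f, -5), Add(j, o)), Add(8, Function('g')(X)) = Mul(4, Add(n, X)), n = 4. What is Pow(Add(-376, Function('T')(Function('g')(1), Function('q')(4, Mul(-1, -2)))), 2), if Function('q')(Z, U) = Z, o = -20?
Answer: 238144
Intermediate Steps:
Function('g')(X) = Add(8, Mul(4, X)) (Function('g')(X) = Add(-8, Mul(4, Add(4, X))) = Add(-8, Add(16, Mul(4, X))) = Add(8, Mul(4, X)))
Function('T')(f, j) = Mul(Add(-20, j), Add(-5, f)) (Function('T')(f, j) = Mul(Add(f, -5), Add(j, -20)) = Mul(Add(-5, f), Add(-20, j)) = Mul(Add(-20, j), Add(-5, f)))
Pow(Add(-376, Function('T')(Function('g')(1), Function('q')(4, Mul(-1, -2)))), 2) = Pow(Add(-376, Add(100, Mul(-20, Add(8, Mul(4, 1))), Mul(-5, 4), Mul(Add(8, Mul(4, 1)), 4))), 2) = Pow(Add(-376, Add(100, Mul(-20, Add(8, 4)), -20, Mul(Add(8, 4), 4))), 2) = Pow(Add(-376, Add(100, Mul(-20, 12), -20, Mul(12, 4))), 2) = Pow(Add(-376, Add(100, -240, -20, 48)), 2) = Pow(Add(-376, -112), 2) = Pow(-488, 2) = 238144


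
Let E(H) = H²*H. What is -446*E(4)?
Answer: -28544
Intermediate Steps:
E(H) = H³
-446*E(4) = -446*4³ = -446*64 = -28544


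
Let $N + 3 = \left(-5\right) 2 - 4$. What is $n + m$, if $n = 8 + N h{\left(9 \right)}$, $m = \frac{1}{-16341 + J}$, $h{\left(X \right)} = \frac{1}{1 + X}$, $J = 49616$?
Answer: $\frac{419267}{66550} \approx 6.3$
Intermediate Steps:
$N = -17$ ($N = -3 - 14 = -17$)
$m = \frac{1}{33275}$ ($m = \frac{1}{-16341 + 49616} = \frac{1}{33275} \approx 3.0053 \cdot 10^{-5}$)
$n = \frac{63}{10}$ ($n = 8 - \frac{17}{1 + 9} = 8 - \frac{17}{10} = \frac{63}{10} \approx 6.3$)
$n + m = \frac{63}{10} + \frac{1}{33275} = \frac{419267}{66550}$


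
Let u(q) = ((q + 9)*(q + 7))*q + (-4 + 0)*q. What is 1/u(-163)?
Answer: -1/3915260 ≈ -2.5541e-7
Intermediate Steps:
u(q) = -4*q + q*(7 + q)*(9 + q) (u(q) = ((9 + q)*(7 + q))*q - 4*q = ((7 + q)*(9 + q))*q - 4*q = q*(7 + q)*(9 + q) - 4*q = -4*q + q*(7 + q)*(9 + q))
1/u(-163) = 1/(-163*(59 + (-163)² + 16*(-163))) = 1/(-163*(59 + 26569 - 2608)) = 1/(-163*24020) = 1/(-3915260) = -1/3915260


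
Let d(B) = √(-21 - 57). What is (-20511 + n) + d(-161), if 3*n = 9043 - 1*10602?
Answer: -63092/3 + I*√78 ≈ -21031.0 + 8.8318*I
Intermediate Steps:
n = -1559/3 (n = (9043 - 1*10602)/3 = (9043 - 10602)/3 = (⅓)*(-1559) = -1559/3 ≈ -519.67)
d(B) = I*√78 (d(B) = √(-78) = I*√78)
(-20511 + n) + d(-161) = (-20511 - 1559/3) + I*√78 = -63092/3 + I*√78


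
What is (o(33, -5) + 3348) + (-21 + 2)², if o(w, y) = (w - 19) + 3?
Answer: 3726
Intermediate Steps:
o(w, y) = -16 + w (o(w, y) = (-19 + w) + 3 = -16 + w)
(o(33, -5) + 3348) + (-21 + 2)² = ((-16 + 33) + 3348) + (-21 + 2)² = (17 + 3348) + (-19)² = 3365 + 361 = 3726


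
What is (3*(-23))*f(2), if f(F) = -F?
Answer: 138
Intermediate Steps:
(3*(-23))*f(2) = (3*(-23))*(-1*2) = -69*(-2) = 138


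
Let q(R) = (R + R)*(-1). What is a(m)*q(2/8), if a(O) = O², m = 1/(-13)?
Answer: -1/338 ≈ -0.0029586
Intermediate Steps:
q(R) = -2*R (q(R) = (2*R)*(-1) = -2*R)
m = -1/13 (m = 1*(-1/13) = -1/13 ≈ -0.076923)
a(m)*q(2/8) = (-1/13)²*(-4/8) = (-4/8)/169 = (-2*¼)/169 = (1/169)*(-½) = -1/338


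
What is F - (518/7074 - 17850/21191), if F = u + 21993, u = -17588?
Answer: 330223704616/74952567 ≈ 4405.8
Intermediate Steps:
F = 4405 (F = -17588 + 21993 = 4405)
F - (518/7074 - 17850/21191) = 4405 - (518/7074 - 17850/21191) = 4405 - (518*(1/7074) - 17850*1/21191) = 4405 - (259/3537 - 17850/21191) = 4405 - 1*(-57646981/74952567) = 4405 + 57646981/74952567 = 330223704616/74952567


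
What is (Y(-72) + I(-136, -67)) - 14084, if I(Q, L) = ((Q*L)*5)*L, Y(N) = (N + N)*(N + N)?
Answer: -3045868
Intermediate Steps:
Y(N) = 4*N² (Y(N) = (2*N)*(2*N) = 4*N²)
I(Q, L) = 5*Q*L² (I(Q, L) = ((L*Q)*5)*L = (5*L*Q)*L = 5*Q*L²)
(Y(-72) + I(-136, -67)) - 14084 = (4*(-72)² + 5*(-136)*(-67)²) - 14084 = (4*5184 + 5*(-136)*4489) - 14084 = (20736 - 3052520) - 14084 = -3031784 - 14084 = -3045868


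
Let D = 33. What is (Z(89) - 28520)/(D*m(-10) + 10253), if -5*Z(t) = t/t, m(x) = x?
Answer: -142601/49615 ≈ -2.8741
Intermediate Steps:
Z(t) = -⅕ (Z(t) = -t/(5*t) = -⅕*1 = -⅕)
(Z(89) - 28520)/(D*m(-10) + 10253) = (-⅕ - 28520)/(33*(-10) + 10253) = -142601/(5*(-330 + 10253)) = -142601/5/9923 = -142601/5*1/9923 = -142601/49615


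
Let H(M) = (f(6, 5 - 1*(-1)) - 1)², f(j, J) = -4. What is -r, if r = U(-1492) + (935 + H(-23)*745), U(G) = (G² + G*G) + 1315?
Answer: -4473003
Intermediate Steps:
H(M) = 25 (H(M) = (-4 - 1)² = (-5)² = 25)
U(G) = 1315 + 2*G² (U(G) = (G² + G²) + 1315 = 2*G² + 1315 = 1315 + 2*G²)
r = 4473003 (r = (1315 + 2*(-1492)²) + (935 + 25*745) = (1315 + 2*2226064) + (935 + 18625) = (1315 + 4452128) + 19560 = 4453443 + 19560 = 4473003)
-r = -1*4473003 = -4473003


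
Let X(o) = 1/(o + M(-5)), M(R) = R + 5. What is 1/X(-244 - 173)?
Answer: -417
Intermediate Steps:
M(R) = 5 + R
X(o) = 1/o (X(o) = 1/(o + (5 - 5)) = 1/(o + 0) = 1/o)
1/X(-244 - 173) = 1/(1/(-244 - 173)) = 1/(1/(-417)) = 1/(-1/417) = -417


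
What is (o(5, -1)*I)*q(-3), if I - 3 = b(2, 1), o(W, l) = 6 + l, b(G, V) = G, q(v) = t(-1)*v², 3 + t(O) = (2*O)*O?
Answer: -225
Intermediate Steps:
t(O) = -3 + 2*O² (t(O) = -3 + (2*O)*O = -3 + 2*O²)
q(v) = -v² (q(v) = (-3 + 2*(-1)²)*v² = (-3 + 2*1)*v² = (-3 + 2)*v² = -v²)
I = 5 (I = 3 + 2 = 5)
(o(5, -1)*I)*q(-3) = ((6 - 1)*5)*(-1*(-3)²) = (5*5)*(-1*9) = 25*(-9) = -225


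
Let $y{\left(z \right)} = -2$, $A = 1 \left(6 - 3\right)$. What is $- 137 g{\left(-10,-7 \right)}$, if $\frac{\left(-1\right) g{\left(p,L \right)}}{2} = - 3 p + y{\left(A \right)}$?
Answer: $7672$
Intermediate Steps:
$A = 3$ ($A = 1 \cdot 3 = 3$)
$g{\left(p,L \right)} = 4 + 6 p$ ($g{\left(p,L \right)} = - 2 \left(- 3 p - 2\right) = - 2 \left(-2 - 3 p\right) = 4 + 6 p$)
$- 137 g{\left(-10,-7 \right)} = - 137 \left(4 + 6 \left(-10\right)\right) = - 137 \left(4 - 60\right) = \left(-137\right) \left(-56\right) = 7672$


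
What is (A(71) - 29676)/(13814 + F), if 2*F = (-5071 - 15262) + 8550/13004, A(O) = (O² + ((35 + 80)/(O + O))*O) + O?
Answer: -318682526/47436365 ≈ -6.7181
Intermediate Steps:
A(O) = 115/2 + O + O² (A(O) = (O² + (115/((2*O)))*O) + O = (O² + (115*(1/(2*O)))*O) + O = (O² + (115/(2*O))*O) + O = (O² + 115/2) + O = (115/2 + O²) + O = 115/2 + O + O²)
F = -132200891/13004 (F = ((-5071 - 15262) + 8550/13004)/2 = (-20333 + 8550*(1/13004))/2 = (-20333 + 4275/6502)/2 = (½)*(-132200891/6502) = -132200891/13004 ≈ -10166.)
(A(71) - 29676)/(13814 + F) = ((115/2 + 71 + 71²) - 29676)/(13814 - 132200891/13004) = ((115/2 + 71 + 5041) - 29676)/(47436365/13004) = (10339/2 - 29676)*(13004/47436365) = -49013/2*13004/47436365 = -318682526/47436365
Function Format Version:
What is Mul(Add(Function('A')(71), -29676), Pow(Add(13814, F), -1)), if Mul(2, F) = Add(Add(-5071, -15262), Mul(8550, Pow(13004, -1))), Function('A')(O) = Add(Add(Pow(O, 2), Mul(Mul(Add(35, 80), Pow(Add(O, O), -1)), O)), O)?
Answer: Rational(-318682526, 47436365) ≈ -6.7181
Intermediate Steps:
Function('A')(O) = Add(Rational(115, 2), O, Pow(O, 2)) (Function('A')(O) = Add(Add(Pow(O, 2), Mul(Mul(115, Pow(Mul(2, O), -1)), O)), O) = Add(Add(Pow(O, 2), Mul(Mul(115, Mul(Rational(1, 2), Pow(O, -1))), O)), O) = Add(Add(Pow(O, 2), Mul(Mul(Rational(115, 2), Pow(O, -1)), O)), O) = Add(Add(Pow(O, 2), Rational(115, 2)), O) = Add(Add(Rational(115, 2), Pow(O, 2)), O) = Add(Rational(115, 2), O, Pow(O, 2)))
F = Rational(-132200891, 13004) (F = Mul(Rational(1, 2), Add(Add(-5071, -15262), Mul(8550, Pow(13004, -1)))) = Mul(Rational(1, 2), Add(-20333, Mul(8550, Rational(1, 13004)))) = Mul(Rational(1, 2), Add(-20333, Rational(4275, 6502))) = Mul(Rational(1, 2), Rational(-132200891, 6502)) = Rational(-132200891, 13004) ≈ -10166.)
Mul(Add(Function('A')(71), -29676), Pow(Add(13814, F), -1)) = Mul(Add(Add(Rational(115, 2), 71, Pow(71, 2)), -29676), Pow(Add(13814, Rational(-132200891, 13004)), -1)) = Mul(Add(Add(Rational(115, 2), 71, 5041), -29676), Pow(Rational(47436365, 13004), -1)) = Mul(Add(Rational(10339, 2), -29676), Rational(13004, 47436365)) = Mul(Rational(-49013, 2), Rational(13004, 47436365)) = Rational(-318682526, 47436365)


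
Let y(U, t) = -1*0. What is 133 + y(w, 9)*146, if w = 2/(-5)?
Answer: 133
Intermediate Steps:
w = -⅖ (w = 2*(-⅕) = -⅖ ≈ -0.40000)
y(U, t) = 0
133 + y(w, 9)*146 = 133 + 0*146 = 133 + 0 = 133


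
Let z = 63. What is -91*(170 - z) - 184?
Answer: -9921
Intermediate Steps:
-91*(170 - z) - 184 = -91*(170 - 1*63) - 184 = -91*(170 - 63) - 184 = -91*107 - 184 = -9737 - 184 = -9921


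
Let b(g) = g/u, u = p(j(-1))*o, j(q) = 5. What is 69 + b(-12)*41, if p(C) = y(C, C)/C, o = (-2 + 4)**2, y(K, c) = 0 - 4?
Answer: 891/4 ≈ 222.75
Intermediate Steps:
y(K, c) = -4
o = 4 (o = 2**2 = 4)
p(C) = -4/C
u = -16/5 (u = -4/5*4 = -16/5 ≈ -3.2000)
b(g) = -5*g/16 (b(g) = g/(-16/5) = g*(-5/16) = -5*g/16)
69 + b(-12)*41 = 69 - 5/16*(-12)*41 = 69 + (15/4)*41 = 69 + 615/4 = 891/4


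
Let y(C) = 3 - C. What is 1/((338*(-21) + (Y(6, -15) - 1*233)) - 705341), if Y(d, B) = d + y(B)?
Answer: -1/712648 ≈ -1.4032e-6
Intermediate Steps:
Y(d, B) = 3 + d - B (Y(d, B) = d + (3 - B) = 3 + d - B)
1/((338*(-21) + (Y(6, -15) - 1*233)) - 705341) = 1/((338*(-21) + ((3 + 6 - 1*(-15)) - 1*233)) - 705341) = 1/((-7098 + ((3 + 6 + 15) - 233)) - 705341) = 1/((-7098 + (24 - 233)) - 705341) = 1/((-7098 - 209) - 705341) = 1/(-7307 - 705341) = 1/(-712648) = -1/712648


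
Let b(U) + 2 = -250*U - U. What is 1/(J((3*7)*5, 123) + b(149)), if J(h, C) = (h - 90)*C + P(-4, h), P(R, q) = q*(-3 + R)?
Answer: -1/36291 ≈ -2.7555e-5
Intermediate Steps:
b(U) = -2 - 251*U (b(U) = -2 + (-250*U - U) = -2 - 251*U)
J(h, C) = -7*h + C*(-90 + h) (J(h, C) = (h - 90)*C + h*(-3 - 4) = (-90 + h)*C + h*(-7) = C*(-90 + h) - 7*h = -7*h + C*(-90 + h))
1/(J((3*7)*5, 123) + b(149)) = 1/((-90*123 - 7*3*7*5 + 123*((3*7)*5)) + (-2 - 251*149)) = 1/((-11070 - 147*5 + 123*(21*5)) + (-2 - 37399)) = 1/((-11070 - 7*105 + 123*105) - 37401) = 1/((-11070 - 735 + 12915) - 37401) = 1/(1110 - 37401) = 1/(-36291) = -1/36291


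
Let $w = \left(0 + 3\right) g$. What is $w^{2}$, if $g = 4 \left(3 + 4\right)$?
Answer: $7056$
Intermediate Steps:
$g = 28$ ($g = 4 \cdot 7 = 28$)
$w = 84$ ($w = \left(0 + 3\right) 28 = 3 \cdot 28 = 84$)
$w^{2} = 84^{2} = 7056$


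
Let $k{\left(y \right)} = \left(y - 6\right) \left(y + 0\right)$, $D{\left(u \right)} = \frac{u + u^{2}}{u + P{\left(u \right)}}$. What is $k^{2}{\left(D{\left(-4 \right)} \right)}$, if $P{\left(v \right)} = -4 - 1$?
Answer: $\frac{7744}{81} \approx 95.605$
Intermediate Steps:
$P{\left(v \right)} = -5$ ($P{\left(v \right)} = -4 - 1 = -5$)
$D{\left(u \right)} = \frac{u + u^{2}}{-5 + u}$ ($D{\left(u \right)} = \frac{u + u^{2}}{u - 5} = \frac{u + u^{2}}{-5 + u}$)
$k{\left(y \right)} = y \left(-6 + y\right)$ ($k{\left(y \right)} = \left(-6 + y\right) y = y \left(-6 + y\right)$)
$k^{2}{\left(D{\left(-4 \right)} \right)} = \left(- \frac{4 \left(1 - 4\right)}{-5 - 4} \left(-6 - \frac{4 \left(1 - 4\right)}{-5 - 4}\right)\right)^{2} = \left(\left(-4\right) \frac{1}{-9} \left(-3\right) \left(-6 - 4 \frac{1}{-9} \left(-3\right)\right)\right)^{2} = \left(\left(-4\right) \left(- \frac{1}{9}\right) \left(-3\right) \left(-6 - \left(- \frac{4}{9}\right) \left(-3\right)\right)\right)^{2} = \left(- \frac{4 \left(-6 - \frac{4}{3}\right)}{3}\right)^{2} = \left(\left(- \frac{4}{3}\right) \left(- \frac{22}{3}\right)\right)^{2} = \left(\frac{88}{9}\right)^{2} = \frac{7744}{81}$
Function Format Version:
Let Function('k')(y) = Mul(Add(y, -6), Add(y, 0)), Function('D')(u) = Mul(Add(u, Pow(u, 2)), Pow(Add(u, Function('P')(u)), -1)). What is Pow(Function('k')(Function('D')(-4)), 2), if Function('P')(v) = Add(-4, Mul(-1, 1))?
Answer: Rational(7744, 81) ≈ 95.605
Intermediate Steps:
Function('P')(v) = -5 (Function('P')(v) = Add(-4, -1) = -5)
Function('D')(u) = Mul(Pow(Add(-5, u), -1), Add(u, Pow(u, 2))) (Function('D')(u) = Mul(Add(u, Pow(u, 2)), Pow(Add(u, -5), -1)) = Mul(Add(u, Pow(u, 2)), Pow(Add(-5, u), -1)) = Mul(Pow(Add(-5, u), -1), Add(u, Pow(u, 2))))
Function('k')(y) = Mul(y, Add(-6, y)) (Function('k')(y) = Mul(Add(-6, y), y) = Mul(y, Add(-6, y)))
Pow(Function('k')(Function('D')(-4)), 2) = Pow(Mul(Mul(-4, Pow(Add(-5, -4), -1), Add(1, -4)), Add(-6, Mul(-4, Pow(Add(-5, -4), -1), Add(1, -4)))), 2) = Pow(Mul(Mul(-4, Pow(-9, -1), -3), Add(-6, Mul(-4, Pow(-9, -1), -3))), 2) = Pow(Mul(Mul(-4, Rational(-1, 9), -3), Add(-6, Mul(-4, Rational(-1, 9), -3))), 2) = Pow(Mul(Rational(-4, 3), Add(-6, Rational(-4, 3))), 2) = Pow(Mul(Rational(-4, 3), Rational(-22, 3)), 2) = Pow(Rational(88, 9), 2) = Rational(7744, 81)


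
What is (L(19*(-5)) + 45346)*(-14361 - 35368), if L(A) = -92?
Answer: -2250436166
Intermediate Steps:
(L(19*(-5)) + 45346)*(-14361 - 35368) = (-92 + 45346)*(-14361 - 35368) = 45254*(-49729) = -2250436166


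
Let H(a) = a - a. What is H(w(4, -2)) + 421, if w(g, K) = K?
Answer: 421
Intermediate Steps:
H(a) = 0
H(w(4, -2)) + 421 = 0 + 421 = 421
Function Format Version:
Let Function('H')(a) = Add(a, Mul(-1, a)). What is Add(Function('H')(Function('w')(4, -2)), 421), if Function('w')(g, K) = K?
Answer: 421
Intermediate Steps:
Function('H')(a) = 0
Add(Function('H')(Function('w')(4, -2)), 421) = Add(0, 421) = 421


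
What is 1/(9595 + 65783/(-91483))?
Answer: 91483/877713602 ≈ 0.00010423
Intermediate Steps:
1/(9595 + 65783/(-91483)) = 1/(9595 + 65783*(-1/91483)) = 1/(9595 - 65783/91483) = 1/(877713602/91483) = 91483/877713602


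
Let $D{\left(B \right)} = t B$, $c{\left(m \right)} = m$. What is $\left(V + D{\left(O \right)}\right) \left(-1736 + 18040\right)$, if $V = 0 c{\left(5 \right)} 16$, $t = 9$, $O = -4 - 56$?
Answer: $-8804160$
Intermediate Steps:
$O = -60$
$D{\left(B \right)} = 9 B$
$V = 0$ ($V = 0 \cdot 5 \cdot 16 = 0 \cdot 16 = 0$)
$\left(V + D{\left(O \right)}\right) \left(-1736 + 18040\right) = \left(0 + 9 \left(-60\right)\right) \left(-1736 + 18040\right) = \left(0 - 540\right) 16304 = \left(-540\right) 16304 = -8804160$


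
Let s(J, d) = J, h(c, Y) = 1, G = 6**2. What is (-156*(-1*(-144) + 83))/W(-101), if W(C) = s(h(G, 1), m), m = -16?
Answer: -35412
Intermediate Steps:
G = 36
W(C) = 1
(-156*(-1*(-144) + 83))/W(-101) = -156*(-1*(-144) + 83)/1 = -156*(144 + 83)*1 = -156*227*1 = -35412*1 = -35412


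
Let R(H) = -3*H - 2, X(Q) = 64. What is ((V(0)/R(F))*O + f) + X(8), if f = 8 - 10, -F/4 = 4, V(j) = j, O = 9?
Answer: 62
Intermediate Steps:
F = -16 (F = -4*4 = -16)
R(H) = -2 - 3*H
f = -2
((V(0)/R(F))*O + f) + X(8) = ((0/(-2 - 3*(-16)))*9 - 2) + 64 = ((0/(-2 + 48))*9 - 2) + 64 = ((0/46)*9 - 2) + 64 = ((0*(1/46))*9 - 2) + 64 = (0*9 - 2) + 64 = (0 - 2) + 64 = -2 + 64 = 62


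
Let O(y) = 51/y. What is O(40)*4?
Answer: 51/10 ≈ 5.1000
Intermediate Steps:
O(40)*4 = (51/40)*4 = 51/10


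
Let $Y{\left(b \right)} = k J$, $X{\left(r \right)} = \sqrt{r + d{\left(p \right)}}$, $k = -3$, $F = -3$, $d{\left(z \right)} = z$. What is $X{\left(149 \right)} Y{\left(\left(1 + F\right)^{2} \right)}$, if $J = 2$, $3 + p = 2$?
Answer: $- 12 \sqrt{37} \approx -72.993$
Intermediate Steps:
$p = -1$ ($p = -3 + 2 = -1$)
$X{\left(r \right)} = \sqrt{-1 + r}$ ($X{\left(r \right)} = \sqrt{r - 1} = \sqrt{-1 + r}$)
$Y{\left(b \right)} = -6$ ($Y{\left(b \right)} = \left(-3\right) 2 = -6$)
$X{\left(149 \right)} Y{\left(\left(1 + F\right)^{2} \right)} = \sqrt{-1 + 149} \left(-6\right) = \sqrt{148} \left(-6\right) = 2 \sqrt{37} \left(-6\right) = - 12 \sqrt{37}$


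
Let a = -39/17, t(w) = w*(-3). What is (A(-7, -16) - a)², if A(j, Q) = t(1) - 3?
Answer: 3969/289 ≈ 13.734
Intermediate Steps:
t(w) = -3*w
A(j, Q) = -6 (A(j, Q) = -3*1 - 3 = -3 - 3 = -6)
a = -39/17 (a = -39*1/17 = -39/17 ≈ -2.2941)
(A(-7, -16) - a)² = (-6 - 1*(-39/17))² = (-6 + 39/17)² = (-63/17)² = 3969/289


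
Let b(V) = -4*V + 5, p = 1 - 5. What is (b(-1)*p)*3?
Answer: -108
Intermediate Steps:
p = -4
b(V) = 5 - 4*V
(b(-1)*p)*3 = ((5 - 4*(-1))*(-4))*3 = ((5 + 4)*(-4))*3 = (9*(-4))*3 = -36*3 = -108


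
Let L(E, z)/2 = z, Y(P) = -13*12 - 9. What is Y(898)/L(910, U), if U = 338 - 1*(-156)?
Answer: -165/988 ≈ -0.16700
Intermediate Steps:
U = 494 (U = 338 + 156 = 494)
Y(P) = -165 (Y(P) = -156 - 9 = -165)
L(E, z) = 2*z
Y(898)/L(910, U) = -165/(2*494) = -165/988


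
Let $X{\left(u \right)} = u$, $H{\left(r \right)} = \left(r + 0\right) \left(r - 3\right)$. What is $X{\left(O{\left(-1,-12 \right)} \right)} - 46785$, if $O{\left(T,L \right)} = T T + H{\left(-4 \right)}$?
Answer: $-46756$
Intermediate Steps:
$H{\left(r \right)} = r \left(-3 + r\right)$
$O{\left(T,L \right)} = 28 + T^{2}$ ($O{\left(T,L \right)} = T T - 4 \left(-3 - 4\right) = T^{2} - -28 = T^{2} + 28 = 28 + T^{2}$)
$X{\left(O{\left(-1,-12 \right)} \right)} - 46785 = \left(28 + \left(-1\right)^{2}\right) - 46785 = \left(28 + 1\right) - 46785 = 29 - 46785 = -46756$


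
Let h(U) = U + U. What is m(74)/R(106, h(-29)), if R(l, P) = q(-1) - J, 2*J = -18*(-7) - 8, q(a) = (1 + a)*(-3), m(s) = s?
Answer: -74/59 ≈ -1.2542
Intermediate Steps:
h(U) = 2*U
q(a) = -3 - 3*a
J = 59 (J = (-18*(-7) - 8)/2 = (126 - 8)/2 = (½)*118 = 59)
R(l, P) = -59 (R(l, P) = (-3 - 3*(-1)) - 1*59 = (-3 + 3) - 59 = 0 - 59 = -59)
m(74)/R(106, h(-29)) = 74/(-59) = 74*(-1/59) = -74/59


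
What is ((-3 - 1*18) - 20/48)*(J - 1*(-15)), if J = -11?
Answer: -257/3 ≈ -85.667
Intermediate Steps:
((-3 - 1*18) - 20/48)*(J - 1*(-15)) = ((-3 - 1*18) - 20/48)*(-11 - 1*(-15)) = ((-3 - 18) - 20*1/48)*(-11 + 15) = (-21 - 5/12)*4 = -257/12*4 = -257/3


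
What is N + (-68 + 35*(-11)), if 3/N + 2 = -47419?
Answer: -7160572/15807 ≈ -453.00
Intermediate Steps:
N = -1/15807 (N = 3/(-2 - 47419) = 3/(-47421) = 3*(-1/47421) = -1/15807 ≈ -6.3263e-5)
N + (-68 + 35*(-11)) = -1/15807 + (-68 + 35*(-11)) = -1/15807 + (-68 - 385) = -1/15807 - 453 = -7160572/15807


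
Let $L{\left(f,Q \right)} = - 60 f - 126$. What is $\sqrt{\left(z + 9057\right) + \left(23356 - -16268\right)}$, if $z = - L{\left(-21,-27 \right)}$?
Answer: $9 \sqrt{587} \approx 218.05$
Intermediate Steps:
$L{\left(f,Q \right)} = -126 - 60 f$
$z = -1134$ ($z = - (-126 - -1260) = - (-126 + 1260) = \left(-1\right) 1134 = -1134$)
$\sqrt{\left(z + 9057\right) + \left(23356 - -16268\right)} = \sqrt{\left(-1134 + 9057\right) + \left(23356 - -16268\right)} = \sqrt{7923 + \left(23356 + 16268\right)} = \sqrt{7923 + 39624} = \sqrt{47547} = 9 \sqrt{587}$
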